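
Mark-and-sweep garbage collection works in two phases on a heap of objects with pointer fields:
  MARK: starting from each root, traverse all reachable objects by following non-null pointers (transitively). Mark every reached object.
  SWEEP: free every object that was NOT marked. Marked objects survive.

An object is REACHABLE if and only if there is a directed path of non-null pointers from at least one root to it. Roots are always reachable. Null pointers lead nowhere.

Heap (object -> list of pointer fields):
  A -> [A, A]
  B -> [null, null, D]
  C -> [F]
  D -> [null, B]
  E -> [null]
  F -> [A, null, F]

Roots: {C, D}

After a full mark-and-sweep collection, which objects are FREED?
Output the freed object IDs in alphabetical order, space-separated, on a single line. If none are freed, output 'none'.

Roots: C D
Mark C: refs=F, marked=C
Mark D: refs=null B, marked=C D
Mark F: refs=A null F, marked=C D F
Mark B: refs=null null D, marked=B C D F
Mark A: refs=A A, marked=A B C D F
Unmarked (collected): E

Answer: E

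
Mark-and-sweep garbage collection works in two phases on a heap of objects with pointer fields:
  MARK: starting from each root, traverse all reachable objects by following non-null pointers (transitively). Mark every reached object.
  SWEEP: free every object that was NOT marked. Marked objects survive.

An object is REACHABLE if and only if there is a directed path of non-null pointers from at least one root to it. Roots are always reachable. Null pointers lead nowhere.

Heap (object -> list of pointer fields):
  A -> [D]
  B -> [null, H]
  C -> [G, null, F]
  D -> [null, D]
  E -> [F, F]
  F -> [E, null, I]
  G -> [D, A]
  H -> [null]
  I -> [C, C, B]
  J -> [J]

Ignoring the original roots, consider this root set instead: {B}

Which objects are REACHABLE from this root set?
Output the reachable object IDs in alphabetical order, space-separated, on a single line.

Answer: B H

Derivation:
Roots: B
Mark B: refs=null H, marked=B
Mark H: refs=null, marked=B H
Unmarked (collected): A C D E F G I J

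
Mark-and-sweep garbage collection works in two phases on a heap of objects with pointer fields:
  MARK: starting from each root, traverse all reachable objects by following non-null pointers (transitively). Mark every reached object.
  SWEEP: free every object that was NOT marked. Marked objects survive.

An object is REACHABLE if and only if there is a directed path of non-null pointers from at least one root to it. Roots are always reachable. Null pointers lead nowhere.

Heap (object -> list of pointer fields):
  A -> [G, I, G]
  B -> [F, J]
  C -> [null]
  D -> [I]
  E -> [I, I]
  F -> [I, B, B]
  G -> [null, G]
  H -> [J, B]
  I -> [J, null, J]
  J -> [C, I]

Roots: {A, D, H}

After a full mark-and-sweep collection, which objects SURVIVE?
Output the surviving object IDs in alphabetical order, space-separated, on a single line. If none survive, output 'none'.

Answer: A B C D F G H I J

Derivation:
Roots: A D H
Mark A: refs=G I G, marked=A
Mark D: refs=I, marked=A D
Mark H: refs=J B, marked=A D H
Mark G: refs=null G, marked=A D G H
Mark I: refs=J null J, marked=A D G H I
Mark J: refs=C I, marked=A D G H I J
Mark B: refs=F J, marked=A B D G H I J
Mark C: refs=null, marked=A B C D G H I J
Mark F: refs=I B B, marked=A B C D F G H I J
Unmarked (collected): E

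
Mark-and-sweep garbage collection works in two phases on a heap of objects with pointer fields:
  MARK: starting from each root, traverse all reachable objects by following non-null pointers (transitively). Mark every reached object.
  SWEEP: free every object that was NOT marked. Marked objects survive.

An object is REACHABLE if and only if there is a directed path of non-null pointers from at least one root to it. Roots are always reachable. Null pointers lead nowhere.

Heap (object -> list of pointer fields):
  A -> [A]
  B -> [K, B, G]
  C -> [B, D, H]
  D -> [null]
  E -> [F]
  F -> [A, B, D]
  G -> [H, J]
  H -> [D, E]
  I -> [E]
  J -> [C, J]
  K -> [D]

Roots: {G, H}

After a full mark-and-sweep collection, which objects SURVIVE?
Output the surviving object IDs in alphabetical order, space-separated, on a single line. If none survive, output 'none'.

Roots: G H
Mark G: refs=H J, marked=G
Mark H: refs=D E, marked=G H
Mark J: refs=C J, marked=G H J
Mark D: refs=null, marked=D G H J
Mark E: refs=F, marked=D E G H J
Mark C: refs=B D H, marked=C D E G H J
Mark F: refs=A B D, marked=C D E F G H J
Mark B: refs=K B G, marked=B C D E F G H J
Mark A: refs=A, marked=A B C D E F G H J
Mark K: refs=D, marked=A B C D E F G H J K
Unmarked (collected): I

Answer: A B C D E F G H J K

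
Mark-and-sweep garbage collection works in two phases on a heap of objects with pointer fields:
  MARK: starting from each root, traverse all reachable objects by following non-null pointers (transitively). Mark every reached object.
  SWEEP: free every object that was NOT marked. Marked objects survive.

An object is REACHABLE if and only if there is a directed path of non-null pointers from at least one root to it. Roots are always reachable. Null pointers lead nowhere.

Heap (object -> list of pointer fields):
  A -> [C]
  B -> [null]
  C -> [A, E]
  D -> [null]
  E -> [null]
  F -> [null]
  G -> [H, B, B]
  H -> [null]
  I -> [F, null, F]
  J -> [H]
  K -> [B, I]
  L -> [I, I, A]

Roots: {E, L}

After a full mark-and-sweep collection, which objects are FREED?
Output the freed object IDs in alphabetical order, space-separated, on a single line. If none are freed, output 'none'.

Roots: E L
Mark E: refs=null, marked=E
Mark L: refs=I I A, marked=E L
Mark I: refs=F null F, marked=E I L
Mark A: refs=C, marked=A E I L
Mark F: refs=null, marked=A E F I L
Mark C: refs=A E, marked=A C E F I L
Unmarked (collected): B D G H J K

Answer: B D G H J K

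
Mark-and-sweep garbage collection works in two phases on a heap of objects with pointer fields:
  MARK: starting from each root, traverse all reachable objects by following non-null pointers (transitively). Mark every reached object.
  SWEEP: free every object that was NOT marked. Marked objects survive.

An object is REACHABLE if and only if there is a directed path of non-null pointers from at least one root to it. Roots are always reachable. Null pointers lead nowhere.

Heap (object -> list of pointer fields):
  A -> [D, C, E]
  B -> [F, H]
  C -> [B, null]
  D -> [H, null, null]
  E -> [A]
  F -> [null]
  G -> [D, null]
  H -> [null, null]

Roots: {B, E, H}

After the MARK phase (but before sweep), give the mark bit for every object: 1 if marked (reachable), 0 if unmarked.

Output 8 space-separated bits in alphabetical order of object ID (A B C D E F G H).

Roots: B E H
Mark B: refs=F H, marked=B
Mark E: refs=A, marked=B E
Mark H: refs=null null, marked=B E H
Mark F: refs=null, marked=B E F H
Mark A: refs=D C E, marked=A B E F H
Mark D: refs=H null null, marked=A B D E F H
Mark C: refs=B null, marked=A B C D E F H
Unmarked (collected): G

Answer: 1 1 1 1 1 1 0 1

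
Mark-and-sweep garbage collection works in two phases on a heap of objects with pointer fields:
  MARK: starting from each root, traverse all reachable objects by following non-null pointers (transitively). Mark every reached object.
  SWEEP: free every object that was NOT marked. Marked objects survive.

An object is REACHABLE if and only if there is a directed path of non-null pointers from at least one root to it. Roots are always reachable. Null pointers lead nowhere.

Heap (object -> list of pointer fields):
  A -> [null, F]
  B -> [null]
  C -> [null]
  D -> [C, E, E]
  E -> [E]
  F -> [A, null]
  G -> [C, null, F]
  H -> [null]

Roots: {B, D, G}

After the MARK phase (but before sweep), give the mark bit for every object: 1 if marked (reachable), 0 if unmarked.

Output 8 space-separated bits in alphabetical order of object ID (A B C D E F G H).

Roots: B D G
Mark B: refs=null, marked=B
Mark D: refs=C E E, marked=B D
Mark G: refs=C null F, marked=B D G
Mark C: refs=null, marked=B C D G
Mark E: refs=E, marked=B C D E G
Mark F: refs=A null, marked=B C D E F G
Mark A: refs=null F, marked=A B C D E F G
Unmarked (collected): H

Answer: 1 1 1 1 1 1 1 0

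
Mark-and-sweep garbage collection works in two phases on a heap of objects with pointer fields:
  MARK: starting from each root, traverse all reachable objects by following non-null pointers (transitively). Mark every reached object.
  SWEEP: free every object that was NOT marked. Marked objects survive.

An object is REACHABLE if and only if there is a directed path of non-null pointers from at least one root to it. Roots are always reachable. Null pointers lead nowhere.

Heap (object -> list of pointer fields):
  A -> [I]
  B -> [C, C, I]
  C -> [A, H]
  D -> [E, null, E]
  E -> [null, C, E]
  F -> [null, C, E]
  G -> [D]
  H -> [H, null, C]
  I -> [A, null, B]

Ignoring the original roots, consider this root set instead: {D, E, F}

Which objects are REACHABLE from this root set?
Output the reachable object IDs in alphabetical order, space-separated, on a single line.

Answer: A B C D E F H I

Derivation:
Roots: D E F
Mark D: refs=E null E, marked=D
Mark E: refs=null C E, marked=D E
Mark F: refs=null C E, marked=D E F
Mark C: refs=A H, marked=C D E F
Mark A: refs=I, marked=A C D E F
Mark H: refs=H null C, marked=A C D E F H
Mark I: refs=A null B, marked=A C D E F H I
Mark B: refs=C C I, marked=A B C D E F H I
Unmarked (collected): G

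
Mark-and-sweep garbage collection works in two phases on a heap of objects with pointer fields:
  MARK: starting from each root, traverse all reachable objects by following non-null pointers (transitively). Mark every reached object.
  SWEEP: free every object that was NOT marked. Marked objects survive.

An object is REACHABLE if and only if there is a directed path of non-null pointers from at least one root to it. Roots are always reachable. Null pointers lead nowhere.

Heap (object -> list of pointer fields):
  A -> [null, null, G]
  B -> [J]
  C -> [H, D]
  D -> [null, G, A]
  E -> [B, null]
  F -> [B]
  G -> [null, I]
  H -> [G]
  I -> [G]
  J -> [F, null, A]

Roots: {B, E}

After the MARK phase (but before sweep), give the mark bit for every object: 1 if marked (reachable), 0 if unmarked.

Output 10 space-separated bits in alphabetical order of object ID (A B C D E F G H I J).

Answer: 1 1 0 0 1 1 1 0 1 1

Derivation:
Roots: B E
Mark B: refs=J, marked=B
Mark E: refs=B null, marked=B E
Mark J: refs=F null A, marked=B E J
Mark F: refs=B, marked=B E F J
Mark A: refs=null null G, marked=A B E F J
Mark G: refs=null I, marked=A B E F G J
Mark I: refs=G, marked=A B E F G I J
Unmarked (collected): C D H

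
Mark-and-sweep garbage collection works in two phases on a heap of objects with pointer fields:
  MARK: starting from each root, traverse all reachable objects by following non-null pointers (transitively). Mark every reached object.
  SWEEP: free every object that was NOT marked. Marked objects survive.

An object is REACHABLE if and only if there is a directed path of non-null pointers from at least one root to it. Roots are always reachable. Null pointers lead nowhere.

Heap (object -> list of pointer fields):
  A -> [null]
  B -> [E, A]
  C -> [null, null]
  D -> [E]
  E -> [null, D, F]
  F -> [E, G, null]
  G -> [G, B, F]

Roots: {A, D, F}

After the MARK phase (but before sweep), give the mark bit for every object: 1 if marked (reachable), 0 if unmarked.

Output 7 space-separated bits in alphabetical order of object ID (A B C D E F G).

Answer: 1 1 0 1 1 1 1

Derivation:
Roots: A D F
Mark A: refs=null, marked=A
Mark D: refs=E, marked=A D
Mark F: refs=E G null, marked=A D F
Mark E: refs=null D F, marked=A D E F
Mark G: refs=G B F, marked=A D E F G
Mark B: refs=E A, marked=A B D E F G
Unmarked (collected): C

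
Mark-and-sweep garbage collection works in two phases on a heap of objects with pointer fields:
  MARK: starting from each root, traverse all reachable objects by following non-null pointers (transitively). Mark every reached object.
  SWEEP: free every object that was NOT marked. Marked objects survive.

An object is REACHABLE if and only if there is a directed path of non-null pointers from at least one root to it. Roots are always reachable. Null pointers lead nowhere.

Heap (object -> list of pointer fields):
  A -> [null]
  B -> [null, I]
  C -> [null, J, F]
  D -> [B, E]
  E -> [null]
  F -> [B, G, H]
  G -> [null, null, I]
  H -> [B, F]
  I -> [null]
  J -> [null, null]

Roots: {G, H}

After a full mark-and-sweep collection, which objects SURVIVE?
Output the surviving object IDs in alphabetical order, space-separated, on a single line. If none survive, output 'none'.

Answer: B F G H I

Derivation:
Roots: G H
Mark G: refs=null null I, marked=G
Mark H: refs=B F, marked=G H
Mark I: refs=null, marked=G H I
Mark B: refs=null I, marked=B G H I
Mark F: refs=B G H, marked=B F G H I
Unmarked (collected): A C D E J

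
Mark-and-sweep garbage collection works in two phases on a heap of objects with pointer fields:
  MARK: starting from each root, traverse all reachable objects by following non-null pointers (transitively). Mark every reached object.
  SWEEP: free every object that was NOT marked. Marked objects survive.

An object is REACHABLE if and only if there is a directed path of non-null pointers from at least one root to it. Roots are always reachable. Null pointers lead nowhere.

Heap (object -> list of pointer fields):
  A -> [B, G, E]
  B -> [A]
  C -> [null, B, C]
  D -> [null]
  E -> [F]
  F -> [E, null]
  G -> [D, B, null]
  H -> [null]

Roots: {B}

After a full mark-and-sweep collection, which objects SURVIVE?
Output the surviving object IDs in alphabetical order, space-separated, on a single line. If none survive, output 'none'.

Answer: A B D E F G

Derivation:
Roots: B
Mark B: refs=A, marked=B
Mark A: refs=B G E, marked=A B
Mark G: refs=D B null, marked=A B G
Mark E: refs=F, marked=A B E G
Mark D: refs=null, marked=A B D E G
Mark F: refs=E null, marked=A B D E F G
Unmarked (collected): C H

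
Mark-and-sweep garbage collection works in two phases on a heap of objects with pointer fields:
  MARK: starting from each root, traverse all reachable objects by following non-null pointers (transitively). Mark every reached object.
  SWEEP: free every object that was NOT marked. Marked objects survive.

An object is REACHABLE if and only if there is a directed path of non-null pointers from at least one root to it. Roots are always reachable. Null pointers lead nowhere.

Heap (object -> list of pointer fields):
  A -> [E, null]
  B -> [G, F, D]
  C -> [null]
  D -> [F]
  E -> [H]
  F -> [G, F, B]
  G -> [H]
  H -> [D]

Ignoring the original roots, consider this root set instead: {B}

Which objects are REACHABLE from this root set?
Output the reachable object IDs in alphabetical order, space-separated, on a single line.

Roots: B
Mark B: refs=G F D, marked=B
Mark G: refs=H, marked=B G
Mark F: refs=G F B, marked=B F G
Mark D: refs=F, marked=B D F G
Mark H: refs=D, marked=B D F G H
Unmarked (collected): A C E

Answer: B D F G H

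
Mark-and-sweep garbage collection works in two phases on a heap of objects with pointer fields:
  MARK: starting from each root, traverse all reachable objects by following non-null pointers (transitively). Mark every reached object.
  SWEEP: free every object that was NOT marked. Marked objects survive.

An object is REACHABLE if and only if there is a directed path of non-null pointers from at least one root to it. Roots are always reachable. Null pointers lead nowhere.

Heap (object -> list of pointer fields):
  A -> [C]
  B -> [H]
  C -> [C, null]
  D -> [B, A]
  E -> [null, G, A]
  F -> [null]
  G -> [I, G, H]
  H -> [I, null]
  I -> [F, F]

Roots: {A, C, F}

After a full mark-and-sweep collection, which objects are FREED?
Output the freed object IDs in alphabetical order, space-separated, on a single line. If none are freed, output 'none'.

Answer: B D E G H I

Derivation:
Roots: A C F
Mark A: refs=C, marked=A
Mark C: refs=C null, marked=A C
Mark F: refs=null, marked=A C F
Unmarked (collected): B D E G H I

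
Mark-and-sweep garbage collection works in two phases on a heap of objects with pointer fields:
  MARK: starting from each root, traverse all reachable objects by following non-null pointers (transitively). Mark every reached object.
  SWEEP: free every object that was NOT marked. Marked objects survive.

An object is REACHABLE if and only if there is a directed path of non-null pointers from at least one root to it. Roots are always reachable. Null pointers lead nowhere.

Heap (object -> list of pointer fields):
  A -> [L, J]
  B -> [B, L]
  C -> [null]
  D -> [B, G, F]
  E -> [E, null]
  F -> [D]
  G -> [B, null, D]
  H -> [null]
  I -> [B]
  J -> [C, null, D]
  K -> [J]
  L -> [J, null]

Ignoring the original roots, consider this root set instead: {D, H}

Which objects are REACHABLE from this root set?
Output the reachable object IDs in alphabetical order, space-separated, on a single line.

Roots: D H
Mark D: refs=B G F, marked=D
Mark H: refs=null, marked=D H
Mark B: refs=B L, marked=B D H
Mark G: refs=B null D, marked=B D G H
Mark F: refs=D, marked=B D F G H
Mark L: refs=J null, marked=B D F G H L
Mark J: refs=C null D, marked=B D F G H J L
Mark C: refs=null, marked=B C D F G H J L
Unmarked (collected): A E I K

Answer: B C D F G H J L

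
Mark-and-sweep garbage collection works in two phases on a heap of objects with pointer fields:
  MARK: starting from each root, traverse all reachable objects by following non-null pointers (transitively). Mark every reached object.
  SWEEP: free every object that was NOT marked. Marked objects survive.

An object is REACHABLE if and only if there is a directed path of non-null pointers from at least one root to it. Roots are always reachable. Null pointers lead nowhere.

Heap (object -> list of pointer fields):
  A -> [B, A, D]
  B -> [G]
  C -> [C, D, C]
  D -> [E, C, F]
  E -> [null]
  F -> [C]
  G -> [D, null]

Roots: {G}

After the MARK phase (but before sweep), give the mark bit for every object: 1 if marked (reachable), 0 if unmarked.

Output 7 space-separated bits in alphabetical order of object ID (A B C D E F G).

Roots: G
Mark G: refs=D null, marked=G
Mark D: refs=E C F, marked=D G
Mark E: refs=null, marked=D E G
Mark C: refs=C D C, marked=C D E G
Mark F: refs=C, marked=C D E F G
Unmarked (collected): A B

Answer: 0 0 1 1 1 1 1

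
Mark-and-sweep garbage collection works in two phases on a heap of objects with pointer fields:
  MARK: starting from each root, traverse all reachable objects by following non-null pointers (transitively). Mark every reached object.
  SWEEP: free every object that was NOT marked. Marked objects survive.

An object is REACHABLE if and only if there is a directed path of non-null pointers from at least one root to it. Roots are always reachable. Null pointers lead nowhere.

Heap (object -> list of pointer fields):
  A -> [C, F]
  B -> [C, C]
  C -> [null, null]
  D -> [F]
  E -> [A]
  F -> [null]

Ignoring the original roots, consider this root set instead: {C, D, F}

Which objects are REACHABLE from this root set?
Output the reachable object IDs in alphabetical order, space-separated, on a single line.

Roots: C D F
Mark C: refs=null null, marked=C
Mark D: refs=F, marked=C D
Mark F: refs=null, marked=C D F
Unmarked (collected): A B E

Answer: C D F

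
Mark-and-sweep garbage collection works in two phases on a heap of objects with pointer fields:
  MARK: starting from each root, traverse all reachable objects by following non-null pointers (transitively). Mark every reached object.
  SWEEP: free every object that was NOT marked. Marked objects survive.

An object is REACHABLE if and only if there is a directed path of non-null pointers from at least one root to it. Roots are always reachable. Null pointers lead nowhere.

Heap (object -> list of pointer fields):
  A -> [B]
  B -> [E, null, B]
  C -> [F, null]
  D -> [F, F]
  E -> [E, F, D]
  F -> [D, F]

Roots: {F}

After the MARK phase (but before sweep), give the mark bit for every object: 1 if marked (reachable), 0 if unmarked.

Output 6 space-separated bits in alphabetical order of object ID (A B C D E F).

Roots: F
Mark F: refs=D F, marked=F
Mark D: refs=F F, marked=D F
Unmarked (collected): A B C E

Answer: 0 0 0 1 0 1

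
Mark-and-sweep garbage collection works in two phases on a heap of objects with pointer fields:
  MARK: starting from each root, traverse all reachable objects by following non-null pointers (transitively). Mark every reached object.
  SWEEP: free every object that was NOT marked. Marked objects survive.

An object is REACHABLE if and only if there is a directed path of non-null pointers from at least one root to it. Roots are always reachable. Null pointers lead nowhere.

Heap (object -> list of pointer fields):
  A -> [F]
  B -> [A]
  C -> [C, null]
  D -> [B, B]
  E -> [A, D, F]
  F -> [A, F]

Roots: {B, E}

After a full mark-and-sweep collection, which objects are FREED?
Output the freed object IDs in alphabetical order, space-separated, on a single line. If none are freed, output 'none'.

Answer: C

Derivation:
Roots: B E
Mark B: refs=A, marked=B
Mark E: refs=A D F, marked=B E
Mark A: refs=F, marked=A B E
Mark D: refs=B B, marked=A B D E
Mark F: refs=A F, marked=A B D E F
Unmarked (collected): C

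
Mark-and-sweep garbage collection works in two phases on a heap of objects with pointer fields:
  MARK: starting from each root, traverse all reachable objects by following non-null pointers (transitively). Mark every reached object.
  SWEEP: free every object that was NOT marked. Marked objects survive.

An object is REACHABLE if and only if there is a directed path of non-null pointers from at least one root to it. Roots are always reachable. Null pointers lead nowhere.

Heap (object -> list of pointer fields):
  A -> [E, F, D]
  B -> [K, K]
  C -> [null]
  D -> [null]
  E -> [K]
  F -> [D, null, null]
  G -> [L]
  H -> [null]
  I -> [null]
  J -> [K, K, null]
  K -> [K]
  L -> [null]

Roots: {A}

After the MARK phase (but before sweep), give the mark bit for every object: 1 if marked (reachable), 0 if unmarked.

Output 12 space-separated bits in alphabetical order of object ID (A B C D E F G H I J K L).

Roots: A
Mark A: refs=E F D, marked=A
Mark E: refs=K, marked=A E
Mark F: refs=D null null, marked=A E F
Mark D: refs=null, marked=A D E F
Mark K: refs=K, marked=A D E F K
Unmarked (collected): B C G H I J L

Answer: 1 0 0 1 1 1 0 0 0 0 1 0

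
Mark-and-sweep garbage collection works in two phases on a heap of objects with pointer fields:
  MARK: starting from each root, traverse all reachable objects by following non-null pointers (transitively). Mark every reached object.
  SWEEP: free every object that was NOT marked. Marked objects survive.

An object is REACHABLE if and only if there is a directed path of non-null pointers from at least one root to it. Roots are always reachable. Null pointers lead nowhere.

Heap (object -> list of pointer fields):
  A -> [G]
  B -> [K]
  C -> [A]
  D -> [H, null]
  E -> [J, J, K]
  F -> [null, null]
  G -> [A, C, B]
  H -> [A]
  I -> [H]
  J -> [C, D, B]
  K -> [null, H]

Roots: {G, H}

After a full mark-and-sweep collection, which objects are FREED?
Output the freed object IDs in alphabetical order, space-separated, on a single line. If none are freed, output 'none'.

Answer: D E F I J

Derivation:
Roots: G H
Mark G: refs=A C B, marked=G
Mark H: refs=A, marked=G H
Mark A: refs=G, marked=A G H
Mark C: refs=A, marked=A C G H
Mark B: refs=K, marked=A B C G H
Mark K: refs=null H, marked=A B C G H K
Unmarked (collected): D E F I J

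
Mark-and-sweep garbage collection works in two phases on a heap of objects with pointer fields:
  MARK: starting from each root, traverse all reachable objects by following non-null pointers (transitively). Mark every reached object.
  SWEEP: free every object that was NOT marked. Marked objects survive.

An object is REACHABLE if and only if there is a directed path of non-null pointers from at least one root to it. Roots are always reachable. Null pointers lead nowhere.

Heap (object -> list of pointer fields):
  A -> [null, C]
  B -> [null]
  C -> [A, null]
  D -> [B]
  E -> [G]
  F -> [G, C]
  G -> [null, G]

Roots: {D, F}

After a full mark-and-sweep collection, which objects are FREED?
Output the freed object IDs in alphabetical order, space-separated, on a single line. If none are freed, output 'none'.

Roots: D F
Mark D: refs=B, marked=D
Mark F: refs=G C, marked=D F
Mark B: refs=null, marked=B D F
Mark G: refs=null G, marked=B D F G
Mark C: refs=A null, marked=B C D F G
Mark A: refs=null C, marked=A B C D F G
Unmarked (collected): E

Answer: E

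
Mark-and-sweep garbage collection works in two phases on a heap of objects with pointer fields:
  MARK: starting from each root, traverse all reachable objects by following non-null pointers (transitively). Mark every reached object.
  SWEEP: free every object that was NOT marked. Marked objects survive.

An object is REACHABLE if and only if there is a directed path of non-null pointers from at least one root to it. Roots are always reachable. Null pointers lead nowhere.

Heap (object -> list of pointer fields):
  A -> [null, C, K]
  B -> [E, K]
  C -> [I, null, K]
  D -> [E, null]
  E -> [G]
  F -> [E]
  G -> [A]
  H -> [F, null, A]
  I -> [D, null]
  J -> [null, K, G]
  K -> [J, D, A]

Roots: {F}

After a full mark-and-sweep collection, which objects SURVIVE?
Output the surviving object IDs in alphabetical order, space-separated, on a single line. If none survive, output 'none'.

Answer: A C D E F G I J K

Derivation:
Roots: F
Mark F: refs=E, marked=F
Mark E: refs=G, marked=E F
Mark G: refs=A, marked=E F G
Mark A: refs=null C K, marked=A E F G
Mark C: refs=I null K, marked=A C E F G
Mark K: refs=J D A, marked=A C E F G K
Mark I: refs=D null, marked=A C E F G I K
Mark J: refs=null K G, marked=A C E F G I J K
Mark D: refs=E null, marked=A C D E F G I J K
Unmarked (collected): B H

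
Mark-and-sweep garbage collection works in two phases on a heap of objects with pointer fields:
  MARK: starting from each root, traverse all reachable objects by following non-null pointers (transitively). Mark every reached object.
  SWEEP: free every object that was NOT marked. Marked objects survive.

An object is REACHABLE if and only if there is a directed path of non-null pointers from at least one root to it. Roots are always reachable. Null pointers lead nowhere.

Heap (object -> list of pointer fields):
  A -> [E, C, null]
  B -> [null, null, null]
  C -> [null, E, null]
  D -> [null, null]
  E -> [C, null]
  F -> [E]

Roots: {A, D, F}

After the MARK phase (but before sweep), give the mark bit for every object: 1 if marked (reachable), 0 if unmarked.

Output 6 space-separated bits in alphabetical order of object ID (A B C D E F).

Roots: A D F
Mark A: refs=E C null, marked=A
Mark D: refs=null null, marked=A D
Mark F: refs=E, marked=A D F
Mark E: refs=C null, marked=A D E F
Mark C: refs=null E null, marked=A C D E F
Unmarked (collected): B

Answer: 1 0 1 1 1 1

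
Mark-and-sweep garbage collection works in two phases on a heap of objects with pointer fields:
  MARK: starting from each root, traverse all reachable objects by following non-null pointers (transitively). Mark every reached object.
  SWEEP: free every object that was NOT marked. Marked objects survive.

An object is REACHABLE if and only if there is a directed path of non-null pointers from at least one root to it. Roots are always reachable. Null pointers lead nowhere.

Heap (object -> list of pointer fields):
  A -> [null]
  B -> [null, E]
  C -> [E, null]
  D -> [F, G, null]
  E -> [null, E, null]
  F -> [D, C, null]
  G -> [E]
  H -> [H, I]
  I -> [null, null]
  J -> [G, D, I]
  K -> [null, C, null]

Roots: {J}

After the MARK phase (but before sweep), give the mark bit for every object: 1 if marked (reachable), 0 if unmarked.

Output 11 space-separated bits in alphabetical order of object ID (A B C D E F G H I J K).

Roots: J
Mark J: refs=G D I, marked=J
Mark G: refs=E, marked=G J
Mark D: refs=F G null, marked=D G J
Mark I: refs=null null, marked=D G I J
Mark E: refs=null E null, marked=D E G I J
Mark F: refs=D C null, marked=D E F G I J
Mark C: refs=E null, marked=C D E F G I J
Unmarked (collected): A B H K

Answer: 0 0 1 1 1 1 1 0 1 1 0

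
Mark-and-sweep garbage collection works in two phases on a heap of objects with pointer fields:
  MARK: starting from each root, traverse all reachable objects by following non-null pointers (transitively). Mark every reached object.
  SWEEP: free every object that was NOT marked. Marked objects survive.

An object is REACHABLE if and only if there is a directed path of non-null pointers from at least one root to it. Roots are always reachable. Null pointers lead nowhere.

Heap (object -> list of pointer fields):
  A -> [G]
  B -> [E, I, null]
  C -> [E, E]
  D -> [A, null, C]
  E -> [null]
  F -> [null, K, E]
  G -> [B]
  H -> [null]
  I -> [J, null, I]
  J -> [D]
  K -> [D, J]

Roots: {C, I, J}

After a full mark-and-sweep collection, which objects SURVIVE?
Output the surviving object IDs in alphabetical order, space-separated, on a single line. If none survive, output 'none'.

Roots: C I J
Mark C: refs=E E, marked=C
Mark I: refs=J null I, marked=C I
Mark J: refs=D, marked=C I J
Mark E: refs=null, marked=C E I J
Mark D: refs=A null C, marked=C D E I J
Mark A: refs=G, marked=A C D E I J
Mark G: refs=B, marked=A C D E G I J
Mark B: refs=E I null, marked=A B C D E G I J
Unmarked (collected): F H K

Answer: A B C D E G I J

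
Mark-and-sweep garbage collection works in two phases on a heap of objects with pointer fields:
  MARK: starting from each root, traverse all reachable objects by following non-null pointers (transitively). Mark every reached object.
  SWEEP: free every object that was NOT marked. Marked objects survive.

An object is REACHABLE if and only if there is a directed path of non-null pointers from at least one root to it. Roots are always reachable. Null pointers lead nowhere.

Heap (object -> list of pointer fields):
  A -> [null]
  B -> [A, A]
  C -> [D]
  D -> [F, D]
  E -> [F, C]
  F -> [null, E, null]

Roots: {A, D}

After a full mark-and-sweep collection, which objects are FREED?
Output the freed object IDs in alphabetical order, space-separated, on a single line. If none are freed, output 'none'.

Roots: A D
Mark A: refs=null, marked=A
Mark D: refs=F D, marked=A D
Mark F: refs=null E null, marked=A D F
Mark E: refs=F C, marked=A D E F
Mark C: refs=D, marked=A C D E F
Unmarked (collected): B

Answer: B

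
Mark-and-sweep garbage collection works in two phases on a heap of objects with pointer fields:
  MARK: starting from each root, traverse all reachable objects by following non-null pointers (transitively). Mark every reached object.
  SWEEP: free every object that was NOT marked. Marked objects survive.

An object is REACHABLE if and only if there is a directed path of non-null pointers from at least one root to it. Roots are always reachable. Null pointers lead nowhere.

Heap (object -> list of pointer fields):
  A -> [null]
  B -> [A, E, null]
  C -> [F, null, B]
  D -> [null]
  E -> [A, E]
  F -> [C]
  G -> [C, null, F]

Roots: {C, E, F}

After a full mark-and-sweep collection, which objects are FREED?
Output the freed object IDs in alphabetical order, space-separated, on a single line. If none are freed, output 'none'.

Answer: D G

Derivation:
Roots: C E F
Mark C: refs=F null B, marked=C
Mark E: refs=A E, marked=C E
Mark F: refs=C, marked=C E F
Mark B: refs=A E null, marked=B C E F
Mark A: refs=null, marked=A B C E F
Unmarked (collected): D G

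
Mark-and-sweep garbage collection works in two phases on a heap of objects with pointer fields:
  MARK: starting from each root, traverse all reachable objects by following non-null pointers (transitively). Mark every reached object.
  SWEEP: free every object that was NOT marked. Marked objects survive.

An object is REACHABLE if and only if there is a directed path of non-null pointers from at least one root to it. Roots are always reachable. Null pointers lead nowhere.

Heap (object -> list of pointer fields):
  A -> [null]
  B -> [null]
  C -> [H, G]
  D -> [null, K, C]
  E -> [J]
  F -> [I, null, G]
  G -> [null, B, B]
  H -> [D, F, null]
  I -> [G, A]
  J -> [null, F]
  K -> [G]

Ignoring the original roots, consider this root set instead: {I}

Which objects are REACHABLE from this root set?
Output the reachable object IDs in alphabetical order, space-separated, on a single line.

Roots: I
Mark I: refs=G A, marked=I
Mark G: refs=null B B, marked=G I
Mark A: refs=null, marked=A G I
Mark B: refs=null, marked=A B G I
Unmarked (collected): C D E F H J K

Answer: A B G I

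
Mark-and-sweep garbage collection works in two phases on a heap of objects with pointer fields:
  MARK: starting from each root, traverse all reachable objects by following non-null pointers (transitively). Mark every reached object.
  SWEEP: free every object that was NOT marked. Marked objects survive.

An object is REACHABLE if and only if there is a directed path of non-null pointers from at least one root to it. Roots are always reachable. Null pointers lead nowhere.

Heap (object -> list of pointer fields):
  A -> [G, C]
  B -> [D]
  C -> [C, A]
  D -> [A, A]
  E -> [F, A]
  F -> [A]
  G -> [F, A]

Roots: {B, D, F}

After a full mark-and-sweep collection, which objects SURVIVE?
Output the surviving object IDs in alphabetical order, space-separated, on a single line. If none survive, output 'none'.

Answer: A B C D F G

Derivation:
Roots: B D F
Mark B: refs=D, marked=B
Mark D: refs=A A, marked=B D
Mark F: refs=A, marked=B D F
Mark A: refs=G C, marked=A B D F
Mark G: refs=F A, marked=A B D F G
Mark C: refs=C A, marked=A B C D F G
Unmarked (collected): E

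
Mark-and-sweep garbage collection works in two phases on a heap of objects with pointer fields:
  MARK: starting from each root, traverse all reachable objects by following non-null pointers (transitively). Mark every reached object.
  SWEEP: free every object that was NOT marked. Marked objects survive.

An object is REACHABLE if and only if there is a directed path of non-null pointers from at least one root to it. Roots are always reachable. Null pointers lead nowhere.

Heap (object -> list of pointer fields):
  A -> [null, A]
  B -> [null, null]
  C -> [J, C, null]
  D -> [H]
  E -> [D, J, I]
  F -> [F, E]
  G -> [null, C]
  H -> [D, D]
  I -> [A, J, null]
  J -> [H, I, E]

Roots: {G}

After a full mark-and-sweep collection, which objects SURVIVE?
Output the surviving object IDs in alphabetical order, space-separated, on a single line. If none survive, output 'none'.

Answer: A C D E G H I J

Derivation:
Roots: G
Mark G: refs=null C, marked=G
Mark C: refs=J C null, marked=C G
Mark J: refs=H I E, marked=C G J
Mark H: refs=D D, marked=C G H J
Mark I: refs=A J null, marked=C G H I J
Mark E: refs=D J I, marked=C E G H I J
Mark D: refs=H, marked=C D E G H I J
Mark A: refs=null A, marked=A C D E G H I J
Unmarked (collected): B F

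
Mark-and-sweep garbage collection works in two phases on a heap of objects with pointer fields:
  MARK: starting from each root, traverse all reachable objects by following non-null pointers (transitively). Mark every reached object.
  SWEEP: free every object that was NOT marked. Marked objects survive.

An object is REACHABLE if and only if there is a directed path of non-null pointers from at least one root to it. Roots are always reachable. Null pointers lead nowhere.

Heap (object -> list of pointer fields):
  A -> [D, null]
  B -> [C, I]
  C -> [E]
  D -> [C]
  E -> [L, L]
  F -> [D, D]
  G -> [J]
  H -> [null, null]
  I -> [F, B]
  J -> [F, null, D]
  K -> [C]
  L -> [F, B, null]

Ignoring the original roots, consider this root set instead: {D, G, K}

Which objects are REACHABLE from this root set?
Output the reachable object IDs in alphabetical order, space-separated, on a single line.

Answer: B C D E F G I J K L

Derivation:
Roots: D G K
Mark D: refs=C, marked=D
Mark G: refs=J, marked=D G
Mark K: refs=C, marked=D G K
Mark C: refs=E, marked=C D G K
Mark J: refs=F null D, marked=C D G J K
Mark E: refs=L L, marked=C D E G J K
Mark F: refs=D D, marked=C D E F G J K
Mark L: refs=F B null, marked=C D E F G J K L
Mark B: refs=C I, marked=B C D E F G J K L
Mark I: refs=F B, marked=B C D E F G I J K L
Unmarked (collected): A H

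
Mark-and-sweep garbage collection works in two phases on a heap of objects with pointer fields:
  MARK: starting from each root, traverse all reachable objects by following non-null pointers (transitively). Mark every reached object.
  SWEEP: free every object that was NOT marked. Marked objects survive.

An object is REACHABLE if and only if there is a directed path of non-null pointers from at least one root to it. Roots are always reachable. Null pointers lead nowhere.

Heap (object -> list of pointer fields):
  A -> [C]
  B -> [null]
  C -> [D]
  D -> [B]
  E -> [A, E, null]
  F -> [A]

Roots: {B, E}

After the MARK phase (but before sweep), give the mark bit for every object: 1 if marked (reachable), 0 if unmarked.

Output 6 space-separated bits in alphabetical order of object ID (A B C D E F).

Roots: B E
Mark B: refs=null, marked=B
Mark E: refs=A E null, marked=B E
Mark A: refs=C, marked=A B E
Mark C: refs=D, marked=A B C E
Mark D: refs=B, marked=A B C D E
Unmarked (collected): F

Answer: 1 1 1 1 1 0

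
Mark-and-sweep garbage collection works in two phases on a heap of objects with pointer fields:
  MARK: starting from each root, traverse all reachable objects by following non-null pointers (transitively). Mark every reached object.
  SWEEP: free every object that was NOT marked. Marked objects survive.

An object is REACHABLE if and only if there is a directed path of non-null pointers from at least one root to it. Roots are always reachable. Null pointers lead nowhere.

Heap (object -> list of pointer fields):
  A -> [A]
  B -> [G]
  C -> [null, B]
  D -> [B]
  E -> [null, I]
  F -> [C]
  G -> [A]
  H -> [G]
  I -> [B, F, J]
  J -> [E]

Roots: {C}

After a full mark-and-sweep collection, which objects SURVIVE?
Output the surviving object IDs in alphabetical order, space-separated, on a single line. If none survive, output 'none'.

Answer: A B C G

Derivation:
Roots: C
Mark C: refs=null B, marked=C
Mark B: refs=G, marked=B C
Mark G: refs=A, marked=B C G
Mark A: refs=A, marked=A B C G
Unmarked (collected): D E F H I J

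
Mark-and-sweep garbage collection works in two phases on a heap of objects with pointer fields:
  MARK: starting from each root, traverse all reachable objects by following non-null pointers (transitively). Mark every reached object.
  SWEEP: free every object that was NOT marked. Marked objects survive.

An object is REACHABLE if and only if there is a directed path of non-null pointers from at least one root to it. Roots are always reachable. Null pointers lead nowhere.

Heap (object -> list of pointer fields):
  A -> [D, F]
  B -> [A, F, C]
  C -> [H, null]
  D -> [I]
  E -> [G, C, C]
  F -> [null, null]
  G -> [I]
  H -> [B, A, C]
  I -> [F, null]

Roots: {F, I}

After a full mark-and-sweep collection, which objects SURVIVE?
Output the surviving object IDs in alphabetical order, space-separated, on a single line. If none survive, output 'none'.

Answer: F I

Derivation:
Roots: F I
Mark F: refs=null null, marked=F
Mark I: refs=F null, marked=F I
Unmarked (collected): A B C D E G H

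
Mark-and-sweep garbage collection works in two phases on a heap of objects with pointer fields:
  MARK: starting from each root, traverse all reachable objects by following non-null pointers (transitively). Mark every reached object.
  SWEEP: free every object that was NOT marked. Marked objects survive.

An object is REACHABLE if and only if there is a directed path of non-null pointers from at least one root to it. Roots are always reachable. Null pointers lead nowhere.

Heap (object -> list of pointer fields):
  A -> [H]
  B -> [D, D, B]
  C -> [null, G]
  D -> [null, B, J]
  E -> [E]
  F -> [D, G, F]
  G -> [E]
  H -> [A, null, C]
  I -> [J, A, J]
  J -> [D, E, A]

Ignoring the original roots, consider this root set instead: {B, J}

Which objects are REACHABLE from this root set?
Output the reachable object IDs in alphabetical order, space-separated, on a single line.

Answer: A B C D E G H J

Derivation:
Roots: B J
Mark B: refs=D D B, marked=B
Mark J: refs=D E A, marked=B J
Mark D: refs=null B J, marked=B D J
Mark E: refs=E, marked=B D E J
Mark A: refs=H, marked=A B D E J
Mark H: refs=A null C, marked=A B D E H J
Mark C: refs=null G, marked=A B C D E H J
Mark G: refs=E, marked=A B C D E G H J
Unmarked (collected): F I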